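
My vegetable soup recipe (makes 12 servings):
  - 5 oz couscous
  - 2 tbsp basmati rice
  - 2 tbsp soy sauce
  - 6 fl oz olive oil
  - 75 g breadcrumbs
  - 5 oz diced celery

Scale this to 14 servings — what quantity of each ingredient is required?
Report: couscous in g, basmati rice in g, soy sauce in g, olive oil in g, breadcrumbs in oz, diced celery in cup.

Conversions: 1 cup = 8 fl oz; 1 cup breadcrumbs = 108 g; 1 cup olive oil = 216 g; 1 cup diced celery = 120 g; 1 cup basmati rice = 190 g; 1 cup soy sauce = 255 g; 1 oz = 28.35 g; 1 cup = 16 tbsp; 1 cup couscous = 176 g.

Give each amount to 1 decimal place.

couscous: 165.4 g; basmati rice: 27.7 g; soy sauce: 37.2 g; olive oil: 189.0 g; breadcrumbs: 3.1 oz; diced celery: 1.4 cup

Scaling factor: 14/12 = 7/6.
couscous: 5 oz × 7/6 × 28.35 g/oz ≈ 165.4 g
basmati rice: 2 tbsp × 7/6 ÷ 16 tbsp/cup × 190 g/cup ≈ 27.7 g
soy sauce: 2 tbsp × 7/6 ÷ 16 tbsp/cup × 255 g/cup ≈ 37.2 g
olive oil: 6 fl oz × 7/6 ÷ 8 fl oz/cup × 216 g/cup = 189.0 g
breadcrumbs: 75 g × 7/6 ÷ 28.35 g/oz ≈ 3.1 oz
diced celery: 5 oz × 7/6 × 28.35 g/oz ÷ 120 g/cup ≈ 1.4 cup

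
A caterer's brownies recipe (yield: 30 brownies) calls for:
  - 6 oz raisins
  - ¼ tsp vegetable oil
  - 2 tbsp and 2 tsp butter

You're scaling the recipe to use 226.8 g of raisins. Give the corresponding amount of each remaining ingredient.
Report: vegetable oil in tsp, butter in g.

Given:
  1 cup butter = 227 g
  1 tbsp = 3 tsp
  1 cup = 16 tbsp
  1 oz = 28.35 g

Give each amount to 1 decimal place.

The original recipe has 170.1 g of raisins, so the scaling factor is 226.8 ÷ 170.1 = 4/3.
vegetable oil: 0.25 tsp × 4/3 ≈ 0.3 tsp
butter: (2 tbsp + 2 tsp = 8/3 tbsp) × 4/3 ÷ 16 tbsp/cup × 227 g/cup ≈ 50.4 g

vegetable oil: 0.3 tsp; butter: 50.4 g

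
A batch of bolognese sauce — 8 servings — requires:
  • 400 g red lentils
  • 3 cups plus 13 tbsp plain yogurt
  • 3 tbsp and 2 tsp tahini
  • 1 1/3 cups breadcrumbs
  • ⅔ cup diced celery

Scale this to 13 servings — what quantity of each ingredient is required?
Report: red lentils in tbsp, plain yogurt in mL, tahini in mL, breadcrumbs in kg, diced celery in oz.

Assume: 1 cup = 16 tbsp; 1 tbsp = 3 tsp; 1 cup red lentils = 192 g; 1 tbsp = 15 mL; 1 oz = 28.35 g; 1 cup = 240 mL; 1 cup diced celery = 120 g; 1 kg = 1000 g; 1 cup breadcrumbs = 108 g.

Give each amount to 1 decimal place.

red lentils: 54.2 tbsp; plain yogurt: 1486.9 mL; tahini: 89.4 mL; breadcrumbs: 0.2 kg; diced celery: 4.6 oz

Scaling factor: 13/8 = 1.625.
red lentils: 400 g × 13/8 ÷ 192 g/cup × 16 tbsp/cup ≈ 54.2 tbsp
plain yogurt: (3 cup + 13 tbsp = 3.8125 cup) × 13/8 × 240 mL/cup ≈ 1486.9 mL
tahini: (3 tbsp + 2 tsp = 11/3 tbsp) × 13/8 × 15 mL/tbsp ≈ 89.4 mL
breadcrumbs: 4/3 cup × 13/8 × 108 g/cup ÷ 1000 g/kg ≈ 0.2 kg
diced celery: 2/3 cup × 13/8 × 120 g/cup ÷ 28.35 g/oz ≈ 4.6 oz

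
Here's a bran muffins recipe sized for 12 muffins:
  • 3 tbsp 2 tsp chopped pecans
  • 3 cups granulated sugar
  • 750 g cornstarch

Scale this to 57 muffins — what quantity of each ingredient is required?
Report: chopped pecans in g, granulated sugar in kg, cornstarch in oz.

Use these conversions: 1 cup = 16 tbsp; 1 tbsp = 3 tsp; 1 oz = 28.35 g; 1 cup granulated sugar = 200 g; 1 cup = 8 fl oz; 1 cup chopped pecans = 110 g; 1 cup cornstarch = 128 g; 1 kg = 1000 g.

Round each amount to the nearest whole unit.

Scaling factor: 57/12 = 19/4 = 4.75.
chopped pecans: (3 tbsp + 2 tsp = 11/3 tbsp) × 19/4 ÷ 16 tbsp/cup × 110 g/cup ≈ 120 g
granulated sugar: 3 cup × 19/4 × 200 g/cup ÷ 1000 g/kg ≈ 3 kg
cornstarch: 750 g × 19/4 ÷ 28.35 g/oz ≈ 126 oz

chopped pecans: 120 g; granulated sugar: 3 kg; cornstarch: 126 oz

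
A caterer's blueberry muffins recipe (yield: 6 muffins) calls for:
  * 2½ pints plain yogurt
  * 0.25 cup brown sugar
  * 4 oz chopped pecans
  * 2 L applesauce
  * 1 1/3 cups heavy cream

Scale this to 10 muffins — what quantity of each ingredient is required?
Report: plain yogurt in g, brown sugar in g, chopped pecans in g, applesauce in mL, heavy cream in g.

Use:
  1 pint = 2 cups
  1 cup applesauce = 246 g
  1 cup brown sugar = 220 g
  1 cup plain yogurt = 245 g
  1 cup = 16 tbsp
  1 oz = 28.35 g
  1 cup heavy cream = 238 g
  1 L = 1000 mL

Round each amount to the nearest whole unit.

plain yogurt: 2042 g; brown sugar: 92 g; chopped pecans: 189 g; applesauce: 3333 mL; heavy cream: 529 g

Scaling factor: 10/6 = 5/3.
plain yogurt: 2.5 pint × 5/3 × 2 cup/pint × 245 g/cup ≈ 2042 g
brown sugar: 0.25 cup × 5/3 × 220 g/cup ≈ 92 g
chopped pecans: 4 oz × 5/3 × 28.35 g/oz = 189 g
applesauce: 2 L × 5/3 × 1000 mL/L ≈ 3333 mL
heavy cream: 4/3 cup × 5/3 × 238 g/cup ≈ 529 g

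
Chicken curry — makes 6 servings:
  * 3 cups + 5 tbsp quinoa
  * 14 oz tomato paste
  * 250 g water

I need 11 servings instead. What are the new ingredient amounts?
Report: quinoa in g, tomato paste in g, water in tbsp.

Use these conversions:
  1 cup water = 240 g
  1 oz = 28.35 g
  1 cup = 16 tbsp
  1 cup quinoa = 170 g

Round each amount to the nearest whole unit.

quinoa: 1032 g; tomato paste: 728 g; water: 31 tbsp

Scaling factor: 11/6.
quinoa: (3 cup + 5 tbsp = 3.3125 cup) × 11/6 × 170 g/cup ≈ 1032 g
tomato paste: 14 oz × 11/6 × 28.35 g/oz ≈ 728 g
water: 250 g × 11/6 ÷ 240 g/cup × 16 tbsp/cup ≈ 31 tbsp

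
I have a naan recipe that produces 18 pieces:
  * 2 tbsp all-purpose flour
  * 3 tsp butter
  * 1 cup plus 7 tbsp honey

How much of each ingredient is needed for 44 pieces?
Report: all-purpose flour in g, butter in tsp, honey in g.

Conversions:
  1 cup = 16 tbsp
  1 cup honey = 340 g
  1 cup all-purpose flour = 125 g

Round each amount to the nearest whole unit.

all-purpose flour: 38 g; butter: 7 tsp; honey: 1195 g

Scaling factor: 44/18 = 22/9.
all-purpose flour: 2 tbsp × 22/9 ÷ 16 tbsp/cup × 125 g/cup ≈ 38 g
butter: 3 tsp × 22/9 ≈ 7 tsp
honey: (1 cup + 7 tbsp = 1.4375 cup) × 22/9 × 340 g/cup ≈ 1195 g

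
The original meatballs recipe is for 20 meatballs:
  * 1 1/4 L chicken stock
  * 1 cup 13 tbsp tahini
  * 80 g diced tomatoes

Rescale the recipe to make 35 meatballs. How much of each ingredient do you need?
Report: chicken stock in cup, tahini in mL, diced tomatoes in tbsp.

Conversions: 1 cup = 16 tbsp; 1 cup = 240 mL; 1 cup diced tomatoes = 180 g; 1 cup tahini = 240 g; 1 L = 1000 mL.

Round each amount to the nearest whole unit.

chicken stock: 9 cup; tahini: 761 mL; diced tomatoes: 12 tbsp

Scaling factor: 35/20 = 7/4 = 1.75.
chicken stock: 1.25 L × 7/4 × 1000 mL/L ÷ 240 mL/cup ≈ 9 cup
tahini: (1 cup + 13 tbsp = 1.8125 cup) × 7/4 × 240 mL/cup ≈ 761 mL
diced tomatoes: 80 g × 7/4 ÷ 180 g/cup × 16 tbsp/cup ≈ 12 tbsp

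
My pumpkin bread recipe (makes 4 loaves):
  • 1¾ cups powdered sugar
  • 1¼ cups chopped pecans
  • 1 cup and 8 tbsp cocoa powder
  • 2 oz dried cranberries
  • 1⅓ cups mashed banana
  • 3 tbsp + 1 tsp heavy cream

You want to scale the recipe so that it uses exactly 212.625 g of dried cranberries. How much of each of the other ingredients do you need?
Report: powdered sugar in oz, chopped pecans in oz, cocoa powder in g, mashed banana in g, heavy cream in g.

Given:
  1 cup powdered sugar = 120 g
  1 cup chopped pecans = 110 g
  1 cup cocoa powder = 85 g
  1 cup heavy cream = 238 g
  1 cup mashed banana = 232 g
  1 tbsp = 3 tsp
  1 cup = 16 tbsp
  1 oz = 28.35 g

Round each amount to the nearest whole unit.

The original recipe has 56.7 g of dried cranberries, so the scaling factor is 212.625 ÷ 56.7 = 15/4 = 3.75.
powdered sugar: 1.75 cup × 15/4 × 120 g/cup ÷ 28.35 g/oz ≈ 28 oz
chopped pecans: 1.25 cup × 15/4 × 110 g/cup ÷ 28.35 g/oz ≈ 18 oz
cocoa powder: (1 cup + 8 tbsp = 1.5 cup) × 15/4 × 85 g/cup ≈ 478 g
mashed banana: 4/3 cup × 15/4 × 232 g/cup = 1160 g
heavy cream: (3 tbsp + 1 tsp = 10/3 tbsp) × 15/4 ÷ 16 tbsp/cup × 238 g/cup ≈ 186 g

powdered sugar: 28 oz; chopped pecans: 18 oz; cocoa powder: 478 g; mashed banana: 1160 g; heavy cream: 186 g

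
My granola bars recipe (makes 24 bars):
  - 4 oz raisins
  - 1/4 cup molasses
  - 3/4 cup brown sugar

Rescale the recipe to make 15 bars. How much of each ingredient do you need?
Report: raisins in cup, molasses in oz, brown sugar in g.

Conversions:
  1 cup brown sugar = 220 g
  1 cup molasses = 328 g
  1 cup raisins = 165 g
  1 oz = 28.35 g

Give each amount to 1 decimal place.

raisins: 0.4 cup; molasses: 1.8 oz; brown sugar: 103.1 g

Scaling factor: 15/24 = 5/8 = 0.625.
raisins: 4 oz × 5/8 × 28.35 g/oz ÷ 165 g/cup ≈ 0.4 cup
molasses: 0.25 cup × 5/8 × 328 g/cup ÷ 28.35 g/oz ≈ 1.8 oz
brown sugar: 0.75 cup × 5/8 × 220 g/cup ≈ 103.1 g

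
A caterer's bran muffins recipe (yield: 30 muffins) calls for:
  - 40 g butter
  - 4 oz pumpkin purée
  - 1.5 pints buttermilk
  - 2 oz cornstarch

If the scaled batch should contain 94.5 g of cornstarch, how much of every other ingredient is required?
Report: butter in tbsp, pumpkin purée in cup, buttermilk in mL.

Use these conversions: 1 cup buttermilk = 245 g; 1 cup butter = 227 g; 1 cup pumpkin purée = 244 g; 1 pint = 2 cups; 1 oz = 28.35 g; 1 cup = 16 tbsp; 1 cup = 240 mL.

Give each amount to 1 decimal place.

The original recipe has 56.7 g of cornstarch, so the scaling factor is 94.5 ÷ 56.7 = 5/3.
butter: 40 g × 5/3 ÷ 227 g/cup × 16 tbsp/cup ≈ 4.7 tbsp
pumpkin purée: 4 oz × 5/3 × 28.35 g/oz ÷ 244 g/cup ≈ 0.8 cup
buttermilk: 1.5 pint × 5/3 × 2 cup/pint × 240 mL/cup = 1200.0 mL

butter: 4.7 tbsp; pumpkin purée: 0.8 cup; buttermilk: 1200.0 mL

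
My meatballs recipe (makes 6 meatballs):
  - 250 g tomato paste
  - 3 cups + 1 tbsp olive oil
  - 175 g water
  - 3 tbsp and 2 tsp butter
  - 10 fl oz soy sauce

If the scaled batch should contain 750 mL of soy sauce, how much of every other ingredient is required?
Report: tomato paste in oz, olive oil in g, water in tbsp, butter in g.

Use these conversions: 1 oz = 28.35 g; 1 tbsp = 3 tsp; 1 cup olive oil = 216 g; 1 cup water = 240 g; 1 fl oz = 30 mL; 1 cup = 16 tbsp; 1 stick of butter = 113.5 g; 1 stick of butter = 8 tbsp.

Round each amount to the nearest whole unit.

The original recipe has 300 mL of soy sauce, so the scaling factor is 750 ÷ 300 = 5/2 = 2.5.
tomato paste: 250 g × 5/2 ÷ 28.35 g/oz ≈ 22 oz
olive oil: (3 cup + 1 tbsp = 3.0625 cup) × 5/2 × 216 g/cup ≈ 1654 g
water: 175 g × 5/2 ÷ 240 g/cup × 16 tbsp/cup ≈ 29 tbsp
butter: (3 tbsp + 2 tsp = 11/3 tbsp) × 5/2 ÷ 8 tbsp/stick × 113.5 g/stick ≈ 130 g

tomato paste: 22 oz; olive oil: 1654 g; water: 29 tbsp; butter: 130 g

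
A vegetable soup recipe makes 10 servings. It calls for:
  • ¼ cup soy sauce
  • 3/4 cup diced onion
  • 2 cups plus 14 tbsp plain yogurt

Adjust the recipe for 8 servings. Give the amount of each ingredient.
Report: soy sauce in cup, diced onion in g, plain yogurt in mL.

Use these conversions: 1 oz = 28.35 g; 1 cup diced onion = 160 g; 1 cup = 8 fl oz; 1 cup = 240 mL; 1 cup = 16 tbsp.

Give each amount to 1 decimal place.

Scaling factor: 8/10 = 4/5 = 0.8.
soy sauce: 0.25 cup × 4/5 = 0.2 cup
diced onion: 0.75 cup × 4/5 × 160 g/cup = 96.0 g
plain yogurt: (2 cup + 14 tbsp = 2.875 cup) × 4/5 × 240 mL/cup = 552.0 mL

soy sauce: 0.2 cup; diced onion: 96.0 g; plain yogurt: 552.0 mL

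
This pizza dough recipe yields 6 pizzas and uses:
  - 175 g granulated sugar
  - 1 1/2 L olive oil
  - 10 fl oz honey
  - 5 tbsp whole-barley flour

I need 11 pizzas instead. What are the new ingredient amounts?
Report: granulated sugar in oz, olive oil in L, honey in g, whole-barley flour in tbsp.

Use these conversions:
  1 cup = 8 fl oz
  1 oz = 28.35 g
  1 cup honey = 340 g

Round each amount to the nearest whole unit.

granulated sugar: 11 oz; olive oil: 3 L; honey: 779 g; whole-barley flour: 9 tbsp

Scaling factor: 11/6.
granulated sugar: 175 g × 11/6 ÷ 28.35 g/oz ≈ 11 oz
olive oil: 1.5 L × 11/6 ≈ 3 L
honey: 10 fl oz × 11/6 ÷ 8 fl oz/cup × 340 g/cup ≈ 779 g
whole-barley flour: 5 tbsp × 11/6 ≈ 9 tbsp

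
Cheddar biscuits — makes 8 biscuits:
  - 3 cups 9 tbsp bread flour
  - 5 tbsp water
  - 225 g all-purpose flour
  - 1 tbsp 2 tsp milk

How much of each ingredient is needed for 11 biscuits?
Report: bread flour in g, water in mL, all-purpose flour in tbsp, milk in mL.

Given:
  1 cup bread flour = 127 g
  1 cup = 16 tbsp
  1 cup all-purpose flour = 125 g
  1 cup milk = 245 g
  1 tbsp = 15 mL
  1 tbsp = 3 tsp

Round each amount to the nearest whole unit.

bread flour: 622 g; water: 103 mL; all-purpose flour: 40 tbsp; milk: 34 mL

Scaling factor: 11/8 = 1.375.
bread flour: (3 cup + 9 tbsp = 3.5625 cup) × 11/8 × 127 g/cup ≈ 622 g
water: 5 tbsp × 11/8 × 15 mL/tbsp ≈ 103 mL
all-purpose flour: 225 g × 11/8 ÷ 125 g/cup × 16 tbsp/cup ≈ 40 tbsp
milk: (1 tbsp + 2 tsp = 5/3 tbsp) × 11/8 × 15 mL/tbsp ≈ 34 mL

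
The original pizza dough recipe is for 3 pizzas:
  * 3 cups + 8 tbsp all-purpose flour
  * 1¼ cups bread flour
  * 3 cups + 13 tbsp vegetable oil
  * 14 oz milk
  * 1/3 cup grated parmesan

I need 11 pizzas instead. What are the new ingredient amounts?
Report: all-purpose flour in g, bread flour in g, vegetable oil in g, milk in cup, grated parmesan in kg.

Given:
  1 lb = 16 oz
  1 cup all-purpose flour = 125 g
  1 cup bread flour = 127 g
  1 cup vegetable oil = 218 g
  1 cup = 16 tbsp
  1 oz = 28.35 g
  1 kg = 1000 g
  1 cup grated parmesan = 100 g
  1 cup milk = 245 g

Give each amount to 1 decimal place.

Scaling factor: 11/3.
all-purpose flour: (3 cup + 8 tbsp = 3.5 cup) × 11/3 × 125 g/cup ≈ 1604.2 g
bread flour: 1.25 cup × 11/3 × 127 g/cup ≈ 582.1 g
vegetable oil: (3 cup + 13 tbsp = 3.8125 cup) × 11/3 × 218 g/cup ≈ 3047.5 g
milk: 14 oz × 11/3 × 28.35 g/oz ÷ 245 g/cup ≈ 5.9 cup
grated parmesan: 1/3 cup × 11/3 × 100 g/cup ÷ 1000 g/kg ≈ 0.1 kg

all-purpose flour: 1604.2 g; bread flour: 582.1 g; vegetable oil: 3047.5 g; milk: 5.9 cup; grated parmesan: 0.1 kg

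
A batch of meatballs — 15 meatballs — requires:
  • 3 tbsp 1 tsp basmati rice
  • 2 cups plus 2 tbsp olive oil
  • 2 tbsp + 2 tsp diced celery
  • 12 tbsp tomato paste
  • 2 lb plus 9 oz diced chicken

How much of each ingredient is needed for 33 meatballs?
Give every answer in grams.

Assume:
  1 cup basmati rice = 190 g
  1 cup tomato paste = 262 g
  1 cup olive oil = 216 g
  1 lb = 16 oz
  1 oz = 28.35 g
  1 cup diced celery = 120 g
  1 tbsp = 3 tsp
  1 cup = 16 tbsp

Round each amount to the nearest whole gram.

Scaling factor: 33/15 = 11/5 = 2.2.
basmati rice: (3 tbsp + 1 tsp = 10/3 tbsp) × 11/5 ÷ 16 tbsp/cup × 190 g/cup ≈ 87 g
olive oil: (2 cup + 2 tbsp = 2.125 cup) × 11/5 × 216 g/cup ≈ 1010 g
diced celery: (2 tbsp + 2 tsp = 8/3 tbsp) × 11/5 ÷ 16 tbsp/cup × 120 g/cup = 44 g
tomato paste: 12 tbsp × 11/5 ÷ 16 tbsp/cup × 262 g/cup ≈ 432 g
diced chicken: (2 lb + 9 oz = 2.5625 lb) × 11/5 × 16 oz/lb × 28.35 g/oz ≈ 2557 g

basmati rice: 87 g; olive oil: 1010 g; diced celery: 44 g; tomato paste: 432 g; diced chicken: 2557 g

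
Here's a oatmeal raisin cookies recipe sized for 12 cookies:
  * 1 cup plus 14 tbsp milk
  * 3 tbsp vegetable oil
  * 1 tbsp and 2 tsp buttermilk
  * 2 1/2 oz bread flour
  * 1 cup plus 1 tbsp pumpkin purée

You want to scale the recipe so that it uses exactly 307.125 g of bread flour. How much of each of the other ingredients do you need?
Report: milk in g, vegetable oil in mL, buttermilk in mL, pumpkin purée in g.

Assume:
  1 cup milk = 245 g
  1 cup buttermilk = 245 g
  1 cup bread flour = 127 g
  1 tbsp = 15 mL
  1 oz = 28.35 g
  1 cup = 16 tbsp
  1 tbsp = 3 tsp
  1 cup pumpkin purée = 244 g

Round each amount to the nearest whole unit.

milk: 1991 g; vegetable oil: 195 mL; buttermilk: 108 mL; pumpkin purée: 1123 g

The original recipe has 70.875 g of bread flour, so the scaling factor is 307.125 ÷ 70.875 = 13/3.
milk: (1 cup + 14 tbsp = 1.875 cup) × 13/3 × 245 g/cup ≈ 1991 g
vegetable oil: 3 tbsp × 13/3 × 15 mL/tbsp = 195 mL
buttermilk: (1 tbsp + 2 tsp = 5/3 tbsp) × 13/3 × 15 mL/tbsp ≈ 108 mL
pumpkin purée: (1 cup + 1 tbsp = 1.0625 cup) × 13/3 × 244 g/cup ≈ 1123 g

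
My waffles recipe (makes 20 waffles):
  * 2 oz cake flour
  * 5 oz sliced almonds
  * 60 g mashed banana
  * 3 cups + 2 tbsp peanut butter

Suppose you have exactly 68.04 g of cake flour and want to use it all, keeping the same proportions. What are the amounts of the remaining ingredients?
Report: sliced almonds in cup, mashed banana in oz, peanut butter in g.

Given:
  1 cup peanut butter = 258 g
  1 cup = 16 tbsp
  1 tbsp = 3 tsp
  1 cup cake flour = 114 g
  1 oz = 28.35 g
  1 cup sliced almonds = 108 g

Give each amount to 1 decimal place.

sliced almonds: 1.6 cup; mashed banana: 2.5 oz; peanut butter: 967.5 g

The original recipe has 56.7 g of cake flour, so the scaling factor is 68.04 ÷ 56.7 = 6/5 = 1.2.
sliced almonds: 5 oz × 6/5 × 28.35 g/oz ÷ 108 g/cup ≈ 1.6 cup
mashed banana: 60 g × 6/5 ÷ 28.35 g/oz ≈ 2.5 oz
peanut butter: (3 cup + 2 tbsp = 3.125 cup) × 6/5 × 258 g/cup = 967.5 g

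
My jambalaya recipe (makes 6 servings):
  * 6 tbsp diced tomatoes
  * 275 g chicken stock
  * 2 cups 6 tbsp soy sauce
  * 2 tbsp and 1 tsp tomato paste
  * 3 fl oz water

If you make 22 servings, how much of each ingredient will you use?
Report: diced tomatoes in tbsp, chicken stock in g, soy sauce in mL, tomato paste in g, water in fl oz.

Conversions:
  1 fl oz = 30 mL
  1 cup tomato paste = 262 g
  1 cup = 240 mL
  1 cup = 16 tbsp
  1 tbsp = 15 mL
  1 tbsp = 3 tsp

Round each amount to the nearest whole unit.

Scaling factor: 22/6 = 11/3.
diced tomatoes: 6 tbsp × 11/3 = 22 tbsp
chicken stock: 275 g × 11/3 ≈ 1008 g
soy sauce: (2 cup + 6 tbsp = 2.375 cup) × 11/3 × 240 mL/cup = 2090 mL
tomato paste: (2 tbsp + 1 tsp = 7/3 tbsp) × 11/3 ÷ 16 tbsp/cup × 262 g/cup ≈ 140 g
water: 3 fl oz × 11/3 = 11 fl oz

diced tomatoes: 22 tbsp; chicken stock: 1008 g; soy sauce: 2090 mL; tomato paste: 140 g; water: 11 fl oz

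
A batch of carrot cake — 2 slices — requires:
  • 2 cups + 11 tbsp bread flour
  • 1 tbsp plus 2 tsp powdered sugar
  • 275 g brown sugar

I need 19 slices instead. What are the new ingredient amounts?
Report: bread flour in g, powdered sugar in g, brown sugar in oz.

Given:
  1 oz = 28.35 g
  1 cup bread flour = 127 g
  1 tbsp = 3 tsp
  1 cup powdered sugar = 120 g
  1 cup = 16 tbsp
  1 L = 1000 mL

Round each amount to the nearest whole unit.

Scaling factor: 19/2 = 9.5.
bread flour: (2 cup + 11 tbsp = 2.6875 cup) × 19/2 × 127 g/cup ≈ 3242 g
powdered sugar: (1 tbsp + 2 tsp = 5/3 tbsp) × 19/2 ÷ 16 tbsp/cup × 120 g/cup ≈ 119 g
brown sugar: 275 g × 19/2 ÷ 28.35 g/oz ≈ 92 oz

bread flour: 3242 g; powdered sugar: 119 g; brown sugar: 92 oz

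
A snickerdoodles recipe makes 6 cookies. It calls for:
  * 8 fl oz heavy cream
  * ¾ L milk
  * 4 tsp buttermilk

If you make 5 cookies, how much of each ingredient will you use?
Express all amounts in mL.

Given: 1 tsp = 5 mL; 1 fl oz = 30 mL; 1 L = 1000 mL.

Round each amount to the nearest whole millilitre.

heavy cream: 200 mL; milk: 625 mL; buttermilk: 17 mL

Scaling factor: 5/6.
heavy cream: 8 fl oz × 5/6 × 30 mL/fl oz = 200 mL
milk: 0.75 L × 5/6 × 1000 mL/L = 625 mL
buttermilk: 4 tsp × 5/6 × 5 mL/tsp ≈ 17 mL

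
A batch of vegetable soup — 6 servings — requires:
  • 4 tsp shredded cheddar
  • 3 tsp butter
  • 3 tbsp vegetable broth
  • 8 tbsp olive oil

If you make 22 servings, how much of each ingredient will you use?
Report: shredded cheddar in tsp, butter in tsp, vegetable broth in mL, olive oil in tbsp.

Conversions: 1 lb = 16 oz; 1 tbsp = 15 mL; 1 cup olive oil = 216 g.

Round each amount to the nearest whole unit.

shredded cheddar: 15 tsp; butter: 11 tsp; vegetable broth: 165 mL; olive oil: 29 tbsp

Scaling factor: 22/6 = 11/3.
shredded cheddar: 4 tsp × 11/3 ≈ 15 tsp
butter: 3 tsp × 11/3 = 11 tsp
vegetable broth: 3 tbsp × 11/3 × 15 mL/tbsp = 165 mL
olive oil: 8 tbsp × 11/3 ≈ 29 tbsp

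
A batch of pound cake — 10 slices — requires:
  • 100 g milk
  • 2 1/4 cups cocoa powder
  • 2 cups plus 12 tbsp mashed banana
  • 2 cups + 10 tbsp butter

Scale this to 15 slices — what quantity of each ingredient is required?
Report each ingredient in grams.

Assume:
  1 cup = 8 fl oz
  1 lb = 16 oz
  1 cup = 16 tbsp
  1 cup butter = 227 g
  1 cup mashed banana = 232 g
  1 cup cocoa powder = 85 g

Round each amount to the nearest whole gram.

milk: 150 g; cocoa powder: 287 g; mashed banana: 957 g; butter: 894 g

Scaling factor: 15/10 = 3/2 = 1.5.
milk: 100 g × 3/2 = 150 g
cocoa powder: 2.25 cup × 3/2 × 85 g/cup ≈ 287 g
mashed banana: (2 cup + 12 tbsp = 2.75 cup) × 3/2 × 232 g/cup = 957 g
butter: (2 cup + 10 tbsp = 2.625 cup) × 3/2 × 227 g/cup ≈ 894 g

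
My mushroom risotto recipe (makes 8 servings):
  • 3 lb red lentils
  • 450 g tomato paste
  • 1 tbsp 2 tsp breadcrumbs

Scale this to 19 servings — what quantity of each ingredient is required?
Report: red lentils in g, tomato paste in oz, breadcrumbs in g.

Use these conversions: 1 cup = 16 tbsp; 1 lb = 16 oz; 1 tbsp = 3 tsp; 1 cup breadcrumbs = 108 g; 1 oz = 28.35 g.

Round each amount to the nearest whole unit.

red lentils: 3232 g; tomato paste: 38 oz; breadcrumbs: 27 g

Scaling factor: 19/8 = 2.375.
red lentils: 3 lb × 19/8 × 16 oz/lb × 28.35 g/oz ≈ 3232 g
tomato paste: 450 g × 19/8 ÷ 28.35 g/oz ≈ 38 oz
breadcrumbs: (1 tbsp + 2 tsp = 5/3 tbsp) × 19/8 ÷ 16 tbsp/cup × 108 g/cup ≈ 27 g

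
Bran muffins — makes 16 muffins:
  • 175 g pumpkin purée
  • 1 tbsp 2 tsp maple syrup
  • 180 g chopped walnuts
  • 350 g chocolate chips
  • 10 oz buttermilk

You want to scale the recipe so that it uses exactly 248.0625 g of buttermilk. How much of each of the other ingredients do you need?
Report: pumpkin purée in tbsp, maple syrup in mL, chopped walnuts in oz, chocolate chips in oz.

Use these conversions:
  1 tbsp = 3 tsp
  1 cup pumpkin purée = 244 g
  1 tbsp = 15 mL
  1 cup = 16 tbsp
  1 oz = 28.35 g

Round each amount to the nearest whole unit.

pumpkin purée: 10 tbsp; maple syrup: 22 mL; chopped walnuts: 6 oz; chocolate chips: 11 oz

The original recipe has 283.5 g of buttermilk, so the scaling factor is 248.0625 ÷ 283.5 = 7/8 = 0.875.
pumpkin purée: 175 g × 7/8 ÷ 244 g/cup × 16 tbsp/cup ≈ 10 tbsp
maple syrup: (1 tbsp + 2 tsp = 5/3 tbsp) × 7/8 × 15 mL/tbsp ≈ 22 mL
chopped walnuts: 180 g × 7/8 ÷ 28.35 g/oz ≈ 6 oz
chocolate chips: 350 g × 7/8 ÷ 28.35 g/oz ≈ 11 oz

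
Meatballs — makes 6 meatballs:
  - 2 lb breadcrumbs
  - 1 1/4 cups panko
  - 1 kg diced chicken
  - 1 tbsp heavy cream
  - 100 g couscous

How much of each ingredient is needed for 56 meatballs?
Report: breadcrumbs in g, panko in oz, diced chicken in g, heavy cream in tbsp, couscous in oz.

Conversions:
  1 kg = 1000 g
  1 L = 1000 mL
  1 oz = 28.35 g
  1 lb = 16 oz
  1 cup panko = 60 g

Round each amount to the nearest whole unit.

Scaling factor: 56/6 = 28/3.
breadcrumbs: 2 lb × 28/3 × 16 oz/lb × 28.35 g/oz ≈ 8467 g
panko: 1.25 cup × 28/3 × 60 g/cup ÷ 28.35 g/oz ≈ 25 oz
diced chicken: 1 kg × 28/3 × 1000 g/kg ≈ 9333 g
heavy cream: 1 tbsp × 28/3 ≈ 9 tbsp
couscous: 100 g × 28/3 ÷ 28.35 g/oz ≈ 33 oz

breadcrumbs: 8467 g; panko: 25 oz; diced chicken: 9333 g; heavy cream: 9 tbsp; couscous: 33 oz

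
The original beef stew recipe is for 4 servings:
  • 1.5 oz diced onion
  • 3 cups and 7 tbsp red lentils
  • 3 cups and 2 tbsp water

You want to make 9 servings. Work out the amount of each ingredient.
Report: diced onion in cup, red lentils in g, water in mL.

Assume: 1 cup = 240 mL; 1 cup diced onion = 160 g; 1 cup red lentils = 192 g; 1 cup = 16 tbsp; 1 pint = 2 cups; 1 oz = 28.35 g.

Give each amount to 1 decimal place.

diced onion: 0.6 cup; red lentils: 1485.0 g; water: 1687.5 mL

Scaling factor: 9/4 = 2.25.
diced onion: 1.5 oz × 9/4 × 28.35 g/oz ÷ 160 g/cup ≈ 0.6 cup
red lentils: (3 cup + 7 tbsp = 3.4375 cup) × 9/4 × 192 g/cup = 1485.0 g
water: (3 cup + 2 tbsp = 3.125 cup) × 9/4 × 240 mL/cup = 1687.5 mL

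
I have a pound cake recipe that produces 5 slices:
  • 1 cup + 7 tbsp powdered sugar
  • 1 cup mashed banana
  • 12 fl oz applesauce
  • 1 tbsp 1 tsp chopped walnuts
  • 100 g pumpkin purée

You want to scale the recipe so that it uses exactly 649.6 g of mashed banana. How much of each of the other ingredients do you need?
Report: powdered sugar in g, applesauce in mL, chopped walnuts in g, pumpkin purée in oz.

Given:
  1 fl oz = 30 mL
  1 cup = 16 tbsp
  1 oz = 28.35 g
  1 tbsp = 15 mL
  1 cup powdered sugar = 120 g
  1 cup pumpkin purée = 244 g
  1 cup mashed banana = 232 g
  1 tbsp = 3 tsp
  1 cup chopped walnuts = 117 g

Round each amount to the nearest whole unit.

The original recipe has 232 g of mashed banana, so the scaling factor is 649.6 ÷ 232 = 14/5 = 2.8.
powdered sugar: (1 cup + 7 tbsp = 1.4375 cup) × 14/5 × 120 g/cup = 483 g
applesauce: 12 fl oz × 14/5 × 30 mL/fl oz = 1008 mL
chopped walnuts: (1 tbsp + 1 tsp = 4/3 tbsp) × 14/5 ÷ 16 tbsp/cup × 117 g/cup ≈ 27 g
pumpkin purée: 100 g × 14/5 ÷ 28.35 g/oz ≈ 10 oz

powdered sugar: 483 g; applesauce: 1008 mL; chopped walnuts: 27 g; pumpkin purée: 10 oz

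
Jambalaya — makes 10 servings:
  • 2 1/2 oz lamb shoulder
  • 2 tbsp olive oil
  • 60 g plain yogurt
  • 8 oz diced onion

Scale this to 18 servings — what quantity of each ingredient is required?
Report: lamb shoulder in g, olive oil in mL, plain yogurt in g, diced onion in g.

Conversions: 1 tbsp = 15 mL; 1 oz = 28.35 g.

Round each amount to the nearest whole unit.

Scaling factor: 18/10 = 9/5 = 1.8.
lamb shoulder: 2.5 oz × 9/5 × 28.35 g/oz ≈ 128 g
olive oil: 2 tbsp × 9/5 × 15 mL/tbsp = 54 mL
plain yogurt: 60 g × 9/5 = 108 g
diced onion: 8 oz × 9/5 × 28.35 g/oz ≈ 408 g

lamb shoulder: 128 g; olive oil: 54 mL; plain yogurt: 108 g; diced onion: 408 g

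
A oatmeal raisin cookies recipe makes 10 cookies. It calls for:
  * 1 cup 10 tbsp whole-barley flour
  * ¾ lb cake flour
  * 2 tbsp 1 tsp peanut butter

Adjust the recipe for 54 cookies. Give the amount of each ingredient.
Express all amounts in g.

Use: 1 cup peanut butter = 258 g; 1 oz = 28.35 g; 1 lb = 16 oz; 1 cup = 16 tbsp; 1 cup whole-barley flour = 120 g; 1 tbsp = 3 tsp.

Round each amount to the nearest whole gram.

whole-barley flour: 1053 g; cake flour: 1837 g; peanut butter: 203 g

Scaling factor: 54/10 = 27/5 = 5.4.
whole-barley flour: (1 cup + 10 tbsp = 1.625 cup) × 27/5 × 120 g/cup = 1053 g
cake flour: 0.75 lb × 27/5 × 16 oz/lb × 28.35 g/oz ≈ 1837 g
peanut butter: (2 tbsp + 1 tsp = 7/3 tbsp) × 27/5 ÷ 16 tbsp/cup × 258 g/cup ≈ 203 g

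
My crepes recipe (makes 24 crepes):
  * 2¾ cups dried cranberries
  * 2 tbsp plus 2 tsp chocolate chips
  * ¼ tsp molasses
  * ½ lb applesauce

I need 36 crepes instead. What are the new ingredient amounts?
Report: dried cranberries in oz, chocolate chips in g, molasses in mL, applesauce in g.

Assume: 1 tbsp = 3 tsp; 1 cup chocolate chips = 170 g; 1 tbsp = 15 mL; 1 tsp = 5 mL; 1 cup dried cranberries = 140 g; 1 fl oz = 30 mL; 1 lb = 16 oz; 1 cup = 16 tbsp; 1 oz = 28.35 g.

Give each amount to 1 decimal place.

Scaling factor: 36/24 = 3/2 = 1.5.
dried cranberries: 2.75 cup × 3/2 × 140 g/cup ÷ 28.35 g/oz ≈ 20.4 oz
chocolate chips: (2 tbsp + 2 tsp = 8/3 tbsp) × 3/2 ÷ 16 tbsp/cup × 170 g/cup = 42.5 g
molasses: 0.25 tsp × 3/2 × 5 mL/tsp ≈ 1.9 mL
applesauce: 0.5 lb × 3/2 × 16 oz/lb × 28.35 g/oz = 340.2 g

dried cranberries: 20.4 oz; chocolate chips: 42.5 g; molasses: 1.9 mL; applesauce: 340.2 g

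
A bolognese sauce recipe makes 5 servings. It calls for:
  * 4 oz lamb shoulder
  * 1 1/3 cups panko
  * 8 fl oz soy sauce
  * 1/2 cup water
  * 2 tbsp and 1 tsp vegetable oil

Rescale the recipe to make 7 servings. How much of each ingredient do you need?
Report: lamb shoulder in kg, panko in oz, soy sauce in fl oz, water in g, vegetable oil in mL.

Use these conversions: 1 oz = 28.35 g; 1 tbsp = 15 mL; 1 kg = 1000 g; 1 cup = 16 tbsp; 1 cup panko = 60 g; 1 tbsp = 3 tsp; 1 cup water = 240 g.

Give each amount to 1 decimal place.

lamb shoulder: 0.2 kg; panko: 4.0 oz; soy sauce: 11.2 fl oz; water: 168.0 g; vegetable oil: 49.0 mL

Scaling factor: 7/5 = 1.4.
lamb shoulder: 4 oz × 7/5 × 28.35 g/oz ÷ 1000 g/kg ≈ 0.2 kg
panko: 4/3 cup × 7/5 × 60 g/cup ÷ 28.35 g/oz ≈ 4.0 oz
soy sauce: 8 fl oz × 7/5 = 11.2 fl oz
water: 0.5 cup × 7/5 × 240 g/cup = 168.0 g
vegetable oil: (2 tbsp + 1 tsp = 7/3 tbsp) × 7/5 × 15 mL/tbsp = 49.0 mL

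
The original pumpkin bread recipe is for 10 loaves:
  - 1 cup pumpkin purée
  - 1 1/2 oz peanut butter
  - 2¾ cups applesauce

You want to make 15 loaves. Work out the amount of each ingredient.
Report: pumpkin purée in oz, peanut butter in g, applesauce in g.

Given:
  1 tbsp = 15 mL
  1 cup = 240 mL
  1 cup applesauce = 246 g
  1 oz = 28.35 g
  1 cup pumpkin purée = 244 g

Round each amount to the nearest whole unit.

Scaling factor: 15/10 = 3/2 = 1.5.
pumpkin purée: 1 cup × 3/2 × 244 g/cup ÷ 28.35 g/oz ≈ 13 oz
peanut butter: 1.5 oz × 3/2 × 28.35 g/oz ≈ 64 g
applesauce: 2.75 cup × 3/2 × 246 g/cup ≈ 1015 g

pumpkin purée: 13 oz; peanut butter: 64 g; applesauce: 1015 g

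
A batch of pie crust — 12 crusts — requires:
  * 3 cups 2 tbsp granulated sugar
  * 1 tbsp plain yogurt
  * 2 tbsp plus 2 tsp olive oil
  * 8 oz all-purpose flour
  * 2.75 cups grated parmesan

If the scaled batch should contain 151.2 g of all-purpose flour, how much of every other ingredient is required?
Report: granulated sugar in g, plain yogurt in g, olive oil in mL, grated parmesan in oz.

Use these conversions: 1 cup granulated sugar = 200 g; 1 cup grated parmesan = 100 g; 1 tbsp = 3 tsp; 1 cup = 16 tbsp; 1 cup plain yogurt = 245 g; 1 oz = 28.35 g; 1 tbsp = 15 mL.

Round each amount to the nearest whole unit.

The original recipe has 226.8 g of all-purpose flour, so the scaling factor is 151.2 ÷ 226.8 = 2/3.
granulated sugar: (3 cup + 2 tbsp = 3.125 cup) × 2/3 × 200 g/cup ≈ 417 g
plain yogurt: 1 tbsp × 2/3 ÷ 16 tbsp/cup × 245 g/cup ≈ 10 g
olive oil: (2 tbsp + 2 tsp = 8/3 tbsp) × 2/3 × 15 mL/tbsp ≈ 27 mL
grated parmesan: 2.75 cup × 2/3 × 100 g/cup ÷ 28.35 g/oz ≈ 6 oz

granulated sugar: 417 g; plain yogurt: 10 g; olive oil: 27 mL; grated parmesan: 6 oz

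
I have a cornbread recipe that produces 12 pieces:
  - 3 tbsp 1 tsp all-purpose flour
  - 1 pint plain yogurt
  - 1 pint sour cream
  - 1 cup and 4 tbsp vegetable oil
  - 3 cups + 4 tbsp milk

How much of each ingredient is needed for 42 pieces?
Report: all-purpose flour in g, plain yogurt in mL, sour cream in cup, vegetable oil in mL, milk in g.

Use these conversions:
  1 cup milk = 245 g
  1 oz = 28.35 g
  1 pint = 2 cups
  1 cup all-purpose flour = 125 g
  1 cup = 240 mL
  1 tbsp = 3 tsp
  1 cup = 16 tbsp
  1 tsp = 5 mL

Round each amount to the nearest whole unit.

Scaling factor: 42/12 = 7/2 = 3.5.
all-purpose flour: (3 tbsp + 1 tsp = 10/3 tbsp) × 7/2 ÷ 16 tbsp/cup × 125 g/cup ≈ 91 g
plain yogurt: 1 pint × 7/2 × 2 cup/pint × 240 mL/cup = 1680 mL
sour cream: 1 pint × 7/2 × 2 cup/pint = 7 cup
vegetable oil: (1 cup + 4 tbsp = 1.25 cup) × 7/2 × 240 mL/cup = 1050 mL
milk: (3 cup + 4 tbsp = 3.25 cup) × 7/2 × 245 g/cup ≈ 2787 g

all-purpose flour: 91 g; plain yogurt: 1680 mL; sour cream: 7 cup; vegetable oil: 1050 mL; milk: 2787 g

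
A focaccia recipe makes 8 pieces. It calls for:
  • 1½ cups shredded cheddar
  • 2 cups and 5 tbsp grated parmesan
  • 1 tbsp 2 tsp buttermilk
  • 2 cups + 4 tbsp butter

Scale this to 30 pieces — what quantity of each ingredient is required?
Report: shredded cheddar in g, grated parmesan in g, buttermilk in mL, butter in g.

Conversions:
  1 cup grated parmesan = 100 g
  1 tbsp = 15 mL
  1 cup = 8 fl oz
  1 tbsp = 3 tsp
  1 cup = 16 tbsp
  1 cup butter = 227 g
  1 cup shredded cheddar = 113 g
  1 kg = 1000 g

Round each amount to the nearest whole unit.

Scaling factor: 30/8 = 15/4 = 3.75.
shredded cheddar: 1.5 cup × 15/4 × 113 g/cup ≈ 636 g
grated parmesan: (2 cup + 5 tbsp = 2.3125 cup) × 15/4 × 100 g/cup ≈ 867 g
buttermilk: (1 tbsp + 2 tsp = 5/3 tbsp) × 15/4 × 15 mL/tbsp ≈ 94 mL
butter: (2 cup + 4 tbsp = 2.25 cup) × 15/4 × 227 g/cup ≈ 1915 g

shredded cheddar: 636 g; grated parmesan: 867 g; buttermilk: 94 mL; butter: 1915 g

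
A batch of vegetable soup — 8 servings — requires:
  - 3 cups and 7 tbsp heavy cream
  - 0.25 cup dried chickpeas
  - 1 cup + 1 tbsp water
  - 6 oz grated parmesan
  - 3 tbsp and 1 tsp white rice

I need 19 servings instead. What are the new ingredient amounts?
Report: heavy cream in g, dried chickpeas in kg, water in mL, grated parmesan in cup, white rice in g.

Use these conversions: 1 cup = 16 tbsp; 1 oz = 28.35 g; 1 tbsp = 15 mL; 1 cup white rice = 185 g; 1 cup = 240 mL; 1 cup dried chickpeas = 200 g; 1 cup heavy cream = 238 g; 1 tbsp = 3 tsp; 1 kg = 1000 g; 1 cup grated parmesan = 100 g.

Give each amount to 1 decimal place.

heavy cream: 1943.0 g; dried chickpeas: 0.1 kg; water: 605.6 mL; grated parmesan: 4.0 cup; white rice: 91.5 g

Scaling factor: 19/8 = 2.375.
heavy cream: (3 cup + 7 tbsp = 3.4375 cup) × 19/8 × 238 g/cup ≈ 1943.0 g
dried chickpeas: 0.25 cup × 19/8 × 200 g/cup ÷ 1000 g/kg ≈ 0.1 kg
water: (1 cup + 1 tbsp = 1.0625 cup) × 19/8 × 240 mL/cup ≈ 605.6 mL
grated parmesan: 6 oz × 19/8 × 28.35 g/oz ÷ 100 g/cup ≈ 4.0 cup
white rice: (3 tbsp + 1 tsp = 10/3 tbsp) × 19/8 ÷ 16 tbsp/cup × 185 g/cup ≈ 91.5 g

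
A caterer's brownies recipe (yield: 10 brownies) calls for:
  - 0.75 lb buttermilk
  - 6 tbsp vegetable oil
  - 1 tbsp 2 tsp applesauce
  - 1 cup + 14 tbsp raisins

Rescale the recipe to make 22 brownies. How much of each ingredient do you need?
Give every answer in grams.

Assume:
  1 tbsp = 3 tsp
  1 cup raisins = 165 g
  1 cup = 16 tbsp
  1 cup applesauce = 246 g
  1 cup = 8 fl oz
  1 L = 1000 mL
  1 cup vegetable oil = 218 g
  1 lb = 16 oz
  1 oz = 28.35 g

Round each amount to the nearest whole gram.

Scaling factor: 22/10 = 11/5 = 2.2.
buttermilk: 0.75 lb × 11/5 × 16 oz/lb × 28.35 g/oz ≈ 748 g
vegetable oil: 6 tbsp × 11/5 ÷ 16 tbsp/cup × 218 g/cup ≈ 180 g
applesauce: (1 tbsp + 2 tsp = 5/3 tbsp) × 11/5 ÷ 16 tbsp/cup × 246 g/cup ≈ 56 g
raisins: (1 cup + 14 tbsp = 1.875 cup) × 11/5 × 165 g/cup ≈ 681 g

buttermilk: 748 g; vegetable oil: 180 g; applesauce: 56 g; raisins: 681 g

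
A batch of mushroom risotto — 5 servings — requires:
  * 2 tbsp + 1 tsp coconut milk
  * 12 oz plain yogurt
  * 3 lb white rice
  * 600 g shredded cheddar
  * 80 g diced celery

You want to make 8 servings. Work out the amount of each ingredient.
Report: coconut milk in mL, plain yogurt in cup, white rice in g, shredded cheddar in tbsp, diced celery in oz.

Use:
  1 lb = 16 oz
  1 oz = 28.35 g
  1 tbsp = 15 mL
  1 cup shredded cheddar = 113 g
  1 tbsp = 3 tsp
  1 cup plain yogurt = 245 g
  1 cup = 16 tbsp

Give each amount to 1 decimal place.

Scaling factor: 8/5 = 1.6.
coconut milk: (2 tbsp + 1 tsp = 7/3 tbsp) × 8/5 × 15 mL/tbsp = 56.0 mL
plain yogurt: 12 oz × 8/5 × 28.35 g/oz ÷ 245 g/cup ≈ 2.2 cup
white rice: 3 lb × 8/5 × 16 oz/lb × 28.35 g/oz ≈ 2177.3 g
shredded cheddar: 600 g × 8/5 ÷ 113 g/cup × 16 tbsp/cup ≈ 135.9 tbsp
diced celery: 80 g × 8/5 ÷ 28.35 g/oz ≈ 4.5 oz

coconut milk: 56.0 mL; plain yogurt: 2.2 cup; white rice: 2177.3 g; shredded cheddar: 135.9 tbsp; diced celery: 4.5 oz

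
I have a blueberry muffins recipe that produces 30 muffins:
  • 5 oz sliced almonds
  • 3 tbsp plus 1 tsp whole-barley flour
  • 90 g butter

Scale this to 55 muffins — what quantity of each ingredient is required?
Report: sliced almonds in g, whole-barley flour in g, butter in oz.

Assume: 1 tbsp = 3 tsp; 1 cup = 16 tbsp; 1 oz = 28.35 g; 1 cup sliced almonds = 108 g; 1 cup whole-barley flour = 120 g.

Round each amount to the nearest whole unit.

sliced almonds: 260 g; whole-barley flour: 46 g; butter: 6 oz

Scaling factor: 55/30 = 11/6.
sliced almonds: 5 oz × 11/6 × 28.35 g/oz ≈ 260 g
whole-barley flour: (3 tbsp + 1 tsp = 10/3 tbsp) × 11/6 ÷ 16 tbsp/cup × 120 g/cup ≈ 46 g
butter: 90 g × 11/6 ÷ 28.35 g/oz ≈ 6 oz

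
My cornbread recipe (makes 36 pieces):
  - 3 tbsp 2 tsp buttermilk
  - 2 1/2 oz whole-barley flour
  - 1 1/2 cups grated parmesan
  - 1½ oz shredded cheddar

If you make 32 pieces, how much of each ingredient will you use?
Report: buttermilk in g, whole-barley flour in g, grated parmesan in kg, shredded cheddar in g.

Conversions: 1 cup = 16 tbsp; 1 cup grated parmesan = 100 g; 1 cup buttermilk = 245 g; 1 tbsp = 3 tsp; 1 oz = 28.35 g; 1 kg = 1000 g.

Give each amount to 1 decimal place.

buttermilk: 49.9 g; whole-barley flour: 63.0 g; grated parmesan: 0.1 kg; shredded cheddar: 37.8 g

Scaling factor: 32/36 = 8/9.
buttermilk: (3 tbsp + 2 tsp = 11/3 tbsp) × 8/9 ÷ 16 tbsp/cup × 245 g/cup ≈ 49.9 g
whole-barley flour: 2.5 oz × 8/9 × 28.35 g/oz = 63.0 g
grated parmesan: 1.5 cup × 8/9 × 100 g/cup ÷ 1000 g/kg ≈ 0.1 kg
shredded cheddar: 1.5 oz × 8/9 × 28.35 g/oz = 37.8 g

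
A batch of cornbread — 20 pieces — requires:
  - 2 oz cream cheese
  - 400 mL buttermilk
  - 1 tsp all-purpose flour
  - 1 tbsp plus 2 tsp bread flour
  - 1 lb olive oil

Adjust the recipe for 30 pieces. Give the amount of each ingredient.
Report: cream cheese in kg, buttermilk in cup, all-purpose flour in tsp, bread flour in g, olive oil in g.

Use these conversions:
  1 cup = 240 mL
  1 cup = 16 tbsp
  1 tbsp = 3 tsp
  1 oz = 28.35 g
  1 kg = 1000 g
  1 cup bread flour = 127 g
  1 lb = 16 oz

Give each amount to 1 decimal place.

cream cheese: 0.1 kg; buttermilk: 2.5 cup; all-purpose flour: 1.5 tsp; bread flour: 19.8 g; olive oil: 680.4 g

Scaling factor: 30/20 = 3/2 = 1.5.
cream cheese: 2 oz × 3/2 × 28.35 g/oz ÷ 1000 g/kg ≈ 0.1 kg
buttermilk: 400 mL × 3/2 ÷ 240 mL/cup = 2.5 cup
all-purpose flour: 1 tsp × 3/2 = 1.5 tsp
bread flour: (1 tbsp + 2 tsp = 5/3 tbsp) × 3/2 ÷ 16 tbsp/cup × 127 g/cup ≈ 19.8 g
olive oil: 1 lb × 3/2 × 16 oz/lb × 28.35 g/oz = 680.4 g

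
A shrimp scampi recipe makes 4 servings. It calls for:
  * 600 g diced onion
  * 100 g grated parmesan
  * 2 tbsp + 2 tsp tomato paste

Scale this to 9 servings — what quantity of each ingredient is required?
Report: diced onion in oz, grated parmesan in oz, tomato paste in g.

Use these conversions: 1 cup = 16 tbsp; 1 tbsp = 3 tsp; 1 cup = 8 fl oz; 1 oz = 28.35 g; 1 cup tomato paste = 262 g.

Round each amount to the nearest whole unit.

Scaling factor: 9/4 = 2.25.
diced onion: 600 g × 9/4 ÷ 28.35 g/oz ≈ 48 oz
grated parmesan: 100 g × 9/4 ÷ 28.35 g/oz ≈ 8 oz
tomato paste: (2 tbsp + 2 tsp = 8/3 tbsp) × 9/4 ÷ 16 tbsp/cup × 262 g/cup ≈ 98 g

diced onion: 48 oz; grated parmesan: 8 oz; tomato paste: 98 g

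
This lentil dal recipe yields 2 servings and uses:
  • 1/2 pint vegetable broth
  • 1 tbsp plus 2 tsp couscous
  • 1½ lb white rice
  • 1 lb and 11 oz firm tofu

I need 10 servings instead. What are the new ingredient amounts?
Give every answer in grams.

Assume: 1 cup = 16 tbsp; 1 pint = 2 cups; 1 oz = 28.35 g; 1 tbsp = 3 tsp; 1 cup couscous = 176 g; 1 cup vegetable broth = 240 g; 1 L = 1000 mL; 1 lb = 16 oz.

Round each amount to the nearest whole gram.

Scaling factor: 10/2 = 5.
vegetable broth: 0.5 pint × 5 × 2 cup/pint × 240 g/cup = 1200 g
couscous: (1 tbsp + 2 tsp = 5/3 tbsp) × 5 ÷ 16 tbsp/cup × 176 g/cup ≈ 92 g
white rice: 1.5 lb × 5 × 16 oz/lb × 28.35 g/oz = 3402 g
firm tofu: (1 lb + 11 oz = 1.6875 lb) × 5 × 16 oz/lb × 28.35 g/oz ≈ 3827 g

vegetable broth: 1200 g; couscous: 92 g; white rice: 3402 g; firm tofu: 3827 g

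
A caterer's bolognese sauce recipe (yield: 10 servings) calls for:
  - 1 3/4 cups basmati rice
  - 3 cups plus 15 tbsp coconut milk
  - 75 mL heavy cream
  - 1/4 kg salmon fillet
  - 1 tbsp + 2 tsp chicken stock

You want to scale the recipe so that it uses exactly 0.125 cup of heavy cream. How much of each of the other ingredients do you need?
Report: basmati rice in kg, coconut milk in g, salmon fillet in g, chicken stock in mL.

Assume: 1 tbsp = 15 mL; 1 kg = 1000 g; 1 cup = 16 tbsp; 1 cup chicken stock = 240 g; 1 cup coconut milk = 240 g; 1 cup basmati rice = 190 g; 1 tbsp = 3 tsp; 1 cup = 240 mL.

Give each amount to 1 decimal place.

The original recipe has 0.3125 cup of heavy cream, so the scaling factor is 0.125 ÷ 0.3125 = 2/5 = 0.4.
basmati rice: 1.75 cup × 2/5 × 190 g/cup ÷ 1000 g/kg ≈ 0.1 kg
coconut milk: (3 cup + 15 tbsp = 3.9375 cup) × 2/5 × 240 g/cup = 378.0 g
salmon fillet: 0.25 kg × 2/5 × 1000 g/kg = 100.0 g
chicken stock: (1 tbsp + 2 tsp = 5/3 tbsp) × 2/5 × 15 mL/tbsp = 10.0 mL

basmati rice: 0.1 kg; coconut milk: 378.0 g; salmon fillet: 100.0 g; chicken stock: 10.0 mL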